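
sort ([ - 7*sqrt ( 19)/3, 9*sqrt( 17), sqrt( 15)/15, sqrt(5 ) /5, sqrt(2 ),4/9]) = [-7*sqrt(19 ) /3, sqrt(15 )/15,4/9,sqrt(5)/5,  sqrt( 2 ), 9*sqrt(17 ) ] 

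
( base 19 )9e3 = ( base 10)3518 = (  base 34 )31G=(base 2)110110111110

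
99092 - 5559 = 93533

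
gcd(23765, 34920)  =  485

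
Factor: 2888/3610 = 4/5 = 2^2*5^( - 1)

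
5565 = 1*5565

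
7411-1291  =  6120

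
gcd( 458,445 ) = 1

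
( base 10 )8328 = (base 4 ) 2002020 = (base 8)20210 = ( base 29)9Q5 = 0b10000010001000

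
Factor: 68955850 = 2^1* 5^2 * 41^1*33637^1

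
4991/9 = 4991/9 = 554.56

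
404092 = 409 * 988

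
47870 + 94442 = 142312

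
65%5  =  0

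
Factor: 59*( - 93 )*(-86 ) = 2^1 * 3^1*31^1*43^1*59^1 = 471882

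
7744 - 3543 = 4201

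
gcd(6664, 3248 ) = 56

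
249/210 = 1 + 13/70=1.19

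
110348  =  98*1126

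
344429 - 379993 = -35564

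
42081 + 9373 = 51454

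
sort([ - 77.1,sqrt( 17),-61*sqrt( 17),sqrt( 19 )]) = [ - 61*sqrt( 17 ), - 77.1, sqrt( 17),sqrt( 19 )]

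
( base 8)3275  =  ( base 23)360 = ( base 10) 1725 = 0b11010111101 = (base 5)23400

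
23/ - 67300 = -1 + 67277/67300= - 0.00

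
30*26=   780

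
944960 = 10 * 94496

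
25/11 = 2+3/11 = 2.27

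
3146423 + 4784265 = 7930688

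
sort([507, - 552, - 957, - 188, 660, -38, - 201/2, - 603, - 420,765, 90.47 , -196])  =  [-957, - 603,-552 , -420, - 196, - 188, - 201/2, - 38,90.47  ,  507,660, 765 ]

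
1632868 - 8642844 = - 7009976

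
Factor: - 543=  - 3^1*181^1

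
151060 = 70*2158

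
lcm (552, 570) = 52440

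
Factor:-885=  - 3^1*5^1 * 59^1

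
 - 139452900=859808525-999261425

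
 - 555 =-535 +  - 20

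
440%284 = 156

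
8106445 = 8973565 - 867120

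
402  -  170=232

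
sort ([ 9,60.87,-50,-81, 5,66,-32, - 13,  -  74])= [ - 81, -74,-50, - 32, - 13, 5, 9, 60.87, 66]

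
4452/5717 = 4452/5717  =  0.78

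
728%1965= 728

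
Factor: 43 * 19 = 817 = 19^1*43^1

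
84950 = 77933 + 7017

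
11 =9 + 2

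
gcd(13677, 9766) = 1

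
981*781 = 766161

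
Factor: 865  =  5^1*173^1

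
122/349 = 122/349 = 0.35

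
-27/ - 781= 27/781 = 0.03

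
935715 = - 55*( - 17013) 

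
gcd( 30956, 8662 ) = 142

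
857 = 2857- 2000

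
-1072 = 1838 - 2910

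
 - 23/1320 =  - 23/1320 = - 0.02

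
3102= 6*517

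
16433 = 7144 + 9289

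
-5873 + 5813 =-60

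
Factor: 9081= 3^2*1009^1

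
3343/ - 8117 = -3343/8117 = - 0.41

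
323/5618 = 323/5618 = 0.06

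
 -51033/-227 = 51033/227 = 224.81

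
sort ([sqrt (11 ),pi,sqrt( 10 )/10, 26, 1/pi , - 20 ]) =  [ - 20  ,  sqrt(10)/10, 1/pi , pi,sqrt ( 11 ),26]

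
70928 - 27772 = 43156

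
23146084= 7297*3172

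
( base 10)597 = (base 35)H2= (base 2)1001010101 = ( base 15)29c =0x255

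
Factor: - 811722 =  -2^1*3^1*59^1*2293^1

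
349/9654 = 349/9654 = 0.04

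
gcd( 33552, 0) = 33552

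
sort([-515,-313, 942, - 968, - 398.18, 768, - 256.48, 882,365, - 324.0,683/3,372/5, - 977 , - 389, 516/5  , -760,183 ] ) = [ - 977,-968,-760,-515,- 398.18, - 389, - 324.0, -313, - 256.48, 372/5,516/5,183,683/3,365,768,882 , 942]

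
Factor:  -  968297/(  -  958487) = 11^1*19^1*41^1*113^1*958487^( - 1)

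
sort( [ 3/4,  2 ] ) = [3/4,2]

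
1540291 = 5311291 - 3771000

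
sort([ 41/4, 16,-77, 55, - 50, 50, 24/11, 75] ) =[ - 77, - 50, 24/11 , 41/4, 16, 50, 55, 75]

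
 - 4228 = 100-4328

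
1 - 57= - 56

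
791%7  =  0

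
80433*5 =402165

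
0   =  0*6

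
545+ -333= 212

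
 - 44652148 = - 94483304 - - 49831156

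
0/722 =0  =  0.00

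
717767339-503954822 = 213812517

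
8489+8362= 16851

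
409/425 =409/425  =  0.96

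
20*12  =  240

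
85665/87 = 984 + 19/29 = 984.66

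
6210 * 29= 180090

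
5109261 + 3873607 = 8982868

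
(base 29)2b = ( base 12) 59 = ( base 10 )69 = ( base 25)2J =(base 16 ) 45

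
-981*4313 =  -4231053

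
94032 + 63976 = 158008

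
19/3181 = 19/3181 = 0.01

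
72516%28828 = 14860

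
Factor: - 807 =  - 3^1*269^1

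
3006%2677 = 329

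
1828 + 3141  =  4969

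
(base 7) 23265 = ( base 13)2949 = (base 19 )GAA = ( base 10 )5976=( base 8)13530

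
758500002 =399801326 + 358698676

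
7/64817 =7/64817 = 0.00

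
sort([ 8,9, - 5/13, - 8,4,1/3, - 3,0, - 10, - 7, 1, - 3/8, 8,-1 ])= [ - 10,-8, - 7, - 3, - 1, - 5/13, - 3/8, 0, 1/3, 1, 4,8, 8, 9]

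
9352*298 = 2786896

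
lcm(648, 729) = 5832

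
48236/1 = 48236 = 48236.00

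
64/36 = 16/9 = 1.78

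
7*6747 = 47229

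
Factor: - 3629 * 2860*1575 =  - 2^2*3^2 * 5^3*7^1*11^1*13^1*19^1*191^1 = - 16346830500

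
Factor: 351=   3^3*13^1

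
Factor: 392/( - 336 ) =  - 7/6 = - 2^ (-1)*3^( - 1)*7^1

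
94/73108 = 47/36554 = 0.00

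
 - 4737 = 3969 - 8706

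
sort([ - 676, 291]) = [-676,291]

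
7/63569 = 7/63569 = 0.00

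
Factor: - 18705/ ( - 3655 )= 87/17 = 3^1*17^( - 1 )*29^1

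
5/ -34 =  - 1  +  29/34 = - 0.15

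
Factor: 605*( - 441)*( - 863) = 230252715= 3^2*5^1*7^2 * 11^2*863^1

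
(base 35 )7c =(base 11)214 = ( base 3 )100112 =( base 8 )401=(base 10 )257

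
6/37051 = 6/37051 = 0.00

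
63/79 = 63/79 = 0.80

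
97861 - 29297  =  68564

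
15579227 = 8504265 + 7074962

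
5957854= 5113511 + 844343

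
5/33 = 5/33 =0.15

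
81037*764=61912268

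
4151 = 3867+284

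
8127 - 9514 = - 1387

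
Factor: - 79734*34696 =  - 2766450864 = - 2^4*3^1*97^1*137^1 * 4337^1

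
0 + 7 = 7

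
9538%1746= 808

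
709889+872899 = 1582788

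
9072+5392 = 14464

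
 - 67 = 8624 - 8691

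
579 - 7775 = -7196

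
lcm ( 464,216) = 12528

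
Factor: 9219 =3^1*7^1 * 439^1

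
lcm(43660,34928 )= 174640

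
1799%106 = 103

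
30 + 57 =87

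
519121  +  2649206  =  3168327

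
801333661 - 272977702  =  528355959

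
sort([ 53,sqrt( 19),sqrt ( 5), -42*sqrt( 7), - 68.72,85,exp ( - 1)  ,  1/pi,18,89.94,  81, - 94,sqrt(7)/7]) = [ - 42*sqrt(7 ), - 94,-68.72, 1/pi , exp( - 1 ),sqrt( 7)/7, sqrt(5 ), sqrt ( 19 ), 18,53,81, 85,89.94]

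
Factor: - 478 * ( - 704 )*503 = 169265536 =2^7*11^1*239^1*503^1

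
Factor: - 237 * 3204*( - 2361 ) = 2^2*3^4*79^1 *89^1 *787^1 = 1792820628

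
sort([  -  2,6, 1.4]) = [ - 2, 1.4, 6]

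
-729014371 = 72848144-801862515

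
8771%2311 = 1838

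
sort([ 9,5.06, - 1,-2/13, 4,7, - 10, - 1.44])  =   [ - 10, - 1.44, - 1, - 2/13, 4,5.06 , 7 , 9 ] 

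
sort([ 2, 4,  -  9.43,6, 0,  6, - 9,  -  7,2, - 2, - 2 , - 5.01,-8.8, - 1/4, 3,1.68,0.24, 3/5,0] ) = [ - 9.43, - 9, - 8.8, - 7, - 5.01, - 2,-2, - 1/4, 0, 0, 0.24,3/5,1.68, 2,2 , 3,4, 6, 6 ] 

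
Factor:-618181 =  - 97^1*6373^1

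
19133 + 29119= 48252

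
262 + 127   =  389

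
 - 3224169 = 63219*(-51)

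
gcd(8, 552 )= 8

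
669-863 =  - 194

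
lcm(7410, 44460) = 44460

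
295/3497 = 295/3497  =  0.08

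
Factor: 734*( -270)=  - 198180 = -2^2*3^3*5^1 * 367^1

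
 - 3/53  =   - 1 + 50/53 = -0.06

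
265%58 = 33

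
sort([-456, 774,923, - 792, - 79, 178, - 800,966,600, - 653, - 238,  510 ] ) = [ - 800 ,-792, - 653, - 456, - 238 , - 79,178,510 , 600,774,923, 966]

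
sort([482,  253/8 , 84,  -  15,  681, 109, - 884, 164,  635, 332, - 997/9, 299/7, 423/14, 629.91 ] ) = [ - 884,  -  997/9, - 15 , 423/14,253/8 , 299/7 , 84, 109, 164,332, 482, 629.91,635, 681]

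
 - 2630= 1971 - 4601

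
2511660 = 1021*2460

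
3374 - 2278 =1096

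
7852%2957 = 1938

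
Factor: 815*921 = 3^1*5^1*163^1*307^1 = 750615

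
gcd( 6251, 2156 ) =7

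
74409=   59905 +14504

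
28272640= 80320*352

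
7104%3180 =744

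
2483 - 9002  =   - 6519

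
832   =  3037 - 2205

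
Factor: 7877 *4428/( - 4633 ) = -850716/113= - 2^2 * 3^3*113^( - 1 ) * 7877^1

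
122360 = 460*266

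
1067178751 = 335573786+731604965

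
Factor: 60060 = 2^2*3^1*5^1*7^1*11^1*13^1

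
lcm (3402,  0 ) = 0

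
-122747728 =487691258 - 610438986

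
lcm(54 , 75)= 1350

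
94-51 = 43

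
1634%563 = 508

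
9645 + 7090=16735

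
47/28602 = 47/28602= 0.00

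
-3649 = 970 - 4619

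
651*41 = 26691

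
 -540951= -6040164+5499213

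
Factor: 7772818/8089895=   2^1*5^( - 1 ) * 11^ ( - 1)*113^1 * 163^1 * 211^1*147089^ ( - 1)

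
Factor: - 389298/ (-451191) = 434/503 = 2^1 * 7^1*31^1*503^(-1 ) 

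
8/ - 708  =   - 1 + 175/177 = - 0.01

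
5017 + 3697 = 8714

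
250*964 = 241000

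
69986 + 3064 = 73050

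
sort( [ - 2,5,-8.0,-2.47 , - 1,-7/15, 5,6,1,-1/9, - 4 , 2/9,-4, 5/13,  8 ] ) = [ - 8.0,-4, - 4, - 2.47 , - 2,-1, - 7/15,-1/9,2/9,5/13 , 1, 5,5,6,8 ]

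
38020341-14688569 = 23331772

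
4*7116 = 28464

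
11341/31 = 365 + 26/31 = 365.84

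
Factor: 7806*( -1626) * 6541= - 2^2*3^2*31^1 * 211^1*271^1*1301^1 =- 83022008796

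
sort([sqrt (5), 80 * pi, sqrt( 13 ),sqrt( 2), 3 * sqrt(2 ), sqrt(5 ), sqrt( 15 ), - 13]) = [ - 13, sqrt(2 ), sqrt( 5 ), sqrt( 5), sqrt(13), sqrt ( 15 ), 3*sqrt(2), 80*pi ] 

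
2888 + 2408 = 5296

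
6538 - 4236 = 2302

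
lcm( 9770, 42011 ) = 420110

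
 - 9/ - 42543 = 1/4727  =  0.00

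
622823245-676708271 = - 53885026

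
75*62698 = 4702350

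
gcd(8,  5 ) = 1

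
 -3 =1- 4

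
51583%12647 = 995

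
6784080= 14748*460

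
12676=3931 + 8745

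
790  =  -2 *( - 395 )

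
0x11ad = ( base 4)1012231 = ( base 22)97f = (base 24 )7kd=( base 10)4525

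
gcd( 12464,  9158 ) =38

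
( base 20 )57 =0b1101011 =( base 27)3q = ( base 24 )4b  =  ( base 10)107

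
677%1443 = 677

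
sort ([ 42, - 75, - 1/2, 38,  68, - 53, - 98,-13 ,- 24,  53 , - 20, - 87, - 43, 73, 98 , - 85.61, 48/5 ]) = [  -  98, - 87,-85.61, - 75, - 53, - 43, - 24,-20, - 13,-1/2,48/5 , 38,  42,53, 68,73, 98] 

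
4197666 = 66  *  63601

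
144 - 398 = - 254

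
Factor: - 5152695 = - 3^1*5^1*269^1*1277^1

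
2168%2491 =2168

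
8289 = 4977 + 3312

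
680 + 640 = 1320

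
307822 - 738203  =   - 430381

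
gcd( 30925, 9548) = 1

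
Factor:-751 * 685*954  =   - 2^1*3^2*5^1*53^1*137^1*751^1 =-490770990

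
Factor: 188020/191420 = 553/563 = 7^1*79^1*563^( - 1 ) 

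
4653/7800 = 1551/2600=0.60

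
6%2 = 0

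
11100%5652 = 5448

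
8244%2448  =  900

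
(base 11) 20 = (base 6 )34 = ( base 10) 22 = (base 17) 15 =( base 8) 26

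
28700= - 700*( - 41)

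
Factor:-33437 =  - 29^1*1153^1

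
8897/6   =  1482  +  5/6= 1482.83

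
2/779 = 2/779 = 0.00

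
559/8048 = 559/8048 = 0.07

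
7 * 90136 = 630952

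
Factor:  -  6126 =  - 2^1*3^1  *  1021^1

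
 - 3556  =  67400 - 70956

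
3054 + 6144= 9198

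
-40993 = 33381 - 74374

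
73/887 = 73/887  =  0.08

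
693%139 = 137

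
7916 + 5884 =13800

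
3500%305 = 145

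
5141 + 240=5381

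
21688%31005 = 21688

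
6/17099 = 6/17099 = 0.00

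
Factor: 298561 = 31^1*9631^1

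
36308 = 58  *626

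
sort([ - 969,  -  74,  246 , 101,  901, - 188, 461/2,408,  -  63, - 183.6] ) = [  -  969, - 188,-183.6,-74, - 63, 101, 461/2,246, 408,901 ] 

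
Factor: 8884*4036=2^4* 1009^1*2221^1 = 35855824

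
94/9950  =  47/4975 = 0.01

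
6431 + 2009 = 8440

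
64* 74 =4736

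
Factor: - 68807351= - 68807351^1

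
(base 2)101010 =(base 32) 1A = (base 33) 19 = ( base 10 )42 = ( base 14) 30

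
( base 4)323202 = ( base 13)1971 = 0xEE2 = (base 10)3810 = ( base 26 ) 5ge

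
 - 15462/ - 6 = 2577 + 0/1=2577.00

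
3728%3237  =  491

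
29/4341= 29/4341 = 0.01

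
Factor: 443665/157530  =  997/354 = 2^(  -  1) * 3^(-1)*59^ ( - 1 ) * 997^1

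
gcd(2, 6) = 2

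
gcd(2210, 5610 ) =170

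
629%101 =23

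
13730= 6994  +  6736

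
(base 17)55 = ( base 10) 90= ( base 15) 60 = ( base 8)132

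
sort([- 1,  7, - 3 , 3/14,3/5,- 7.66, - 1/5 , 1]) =[ - 7.66 ,  -  3,  -  1, - 1/5 , 3/14,3/5, 1,  7 ]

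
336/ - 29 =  - 336/29 = - 11.59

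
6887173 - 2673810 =4213363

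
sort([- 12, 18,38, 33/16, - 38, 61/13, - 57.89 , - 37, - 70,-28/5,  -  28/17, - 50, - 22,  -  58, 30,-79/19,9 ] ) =[ - 70, - 58, - 57.89, - 50,  -  38,  -  37, - 22, - 12,-28/5, - 79/19, - 28/17,33/16,  61/13 , 9,18,30,38] 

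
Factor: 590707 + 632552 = 1223259 =3^1*71^1*5743^1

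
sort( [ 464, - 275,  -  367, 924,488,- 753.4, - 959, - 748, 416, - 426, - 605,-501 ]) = [  -  959,-753.4, - 748, - 605, - 501,  -  426, - 367,-275,416, 464,488, 924] 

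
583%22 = 11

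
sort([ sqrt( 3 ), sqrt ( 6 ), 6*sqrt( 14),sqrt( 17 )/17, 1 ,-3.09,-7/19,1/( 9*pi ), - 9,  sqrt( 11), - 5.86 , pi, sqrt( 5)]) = [ - 9 ,-5.86, - 3.09,  -  7/19,  1/ ( 9*pi ), sqrt( 17 ) /17, 1, sqrt( 3 ), sqrt( 5 ),  sqrt( 6 ), pi,sqrt( 11),6*sqrt( 14 )] 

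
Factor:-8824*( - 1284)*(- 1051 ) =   -  2^5*3^1*107^1 *1051^1 * 1103^1 = - 11907846816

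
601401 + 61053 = 662454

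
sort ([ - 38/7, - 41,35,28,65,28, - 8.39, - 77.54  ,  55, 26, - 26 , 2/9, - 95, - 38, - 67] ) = [ - 95, - 77.54, - 67, - 41, - 38, - 26 , - 8.39 , - 38/7, 2/9,  26, 28, 28,35 , 55,  65] 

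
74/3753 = 74/3753 = 0.02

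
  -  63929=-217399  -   - 153470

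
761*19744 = 15025184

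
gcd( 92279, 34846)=1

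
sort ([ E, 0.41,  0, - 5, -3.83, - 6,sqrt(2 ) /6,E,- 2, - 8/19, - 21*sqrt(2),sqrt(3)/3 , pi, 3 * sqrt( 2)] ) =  [ - 21*sqrt(2 ), - 6, - 5, - 3.83,  -  2, -8/19,0,sqrt( 2)/6, 0.41 , sqrt( 3)/3 , E,E, pi,3*sqrt(2)]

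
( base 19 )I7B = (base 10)6642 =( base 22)dfk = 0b1100111110010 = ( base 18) 1290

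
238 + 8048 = 8286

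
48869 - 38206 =10663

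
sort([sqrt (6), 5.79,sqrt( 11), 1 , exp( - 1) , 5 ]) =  [ exp( - 1), 1 , sqrt( 6), sqrt(11 ), 5, 5.79]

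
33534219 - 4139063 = 29395156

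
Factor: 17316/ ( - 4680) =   -  37/10 = -  2^ (  -  1)*5^( - 1)*37^1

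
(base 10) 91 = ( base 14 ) 67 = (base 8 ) 133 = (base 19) 4F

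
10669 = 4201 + 6468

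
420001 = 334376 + 85625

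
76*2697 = 204972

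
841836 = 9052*93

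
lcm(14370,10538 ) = 158070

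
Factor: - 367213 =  - 7^1*11^1*19^1*251^1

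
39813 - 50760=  - 10947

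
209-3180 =-2971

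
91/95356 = 91/95356 = 0.00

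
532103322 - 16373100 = 515730222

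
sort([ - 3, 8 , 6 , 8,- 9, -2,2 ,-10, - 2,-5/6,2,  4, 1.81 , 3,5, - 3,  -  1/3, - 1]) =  [ - 10,  -  9,  -  3 , - 3,-2, - 2, - 1, - 5/6, - 1/3,1.81 , 2, 2, 3, 4, 5,6, 8, 8] 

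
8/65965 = 8/65965 =0.00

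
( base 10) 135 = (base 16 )87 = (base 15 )90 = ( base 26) 55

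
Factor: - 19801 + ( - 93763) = -2^2 * 11^1 * 29^1 * 89^1=   - 113564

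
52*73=3796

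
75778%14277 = 4393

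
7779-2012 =5767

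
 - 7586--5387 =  -2199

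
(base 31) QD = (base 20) 20j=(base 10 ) 819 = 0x333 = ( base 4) 30303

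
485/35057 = 485/35057 = 0.01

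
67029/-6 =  - 11172 + 1/2 = -11171.50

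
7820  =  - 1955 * ( - 4)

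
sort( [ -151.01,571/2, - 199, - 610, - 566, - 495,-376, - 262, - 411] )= [ - 610, - 566 , - 495, - 411, - 376, - 262, - 199, - 151.01, 571/2] 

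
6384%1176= 504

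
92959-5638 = 87321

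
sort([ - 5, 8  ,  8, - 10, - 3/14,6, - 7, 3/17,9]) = [ -10, - 7, - 5 , - 3/14, 3/17,6, 8, 8,9 ] 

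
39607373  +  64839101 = 104446474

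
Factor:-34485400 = -2^3*5^2*172427^1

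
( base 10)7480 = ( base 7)30544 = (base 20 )IE0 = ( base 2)1110100111000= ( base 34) 6g0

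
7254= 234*31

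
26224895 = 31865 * 823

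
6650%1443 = 878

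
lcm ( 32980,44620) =758540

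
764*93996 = 71812944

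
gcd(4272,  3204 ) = 1068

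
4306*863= 3716078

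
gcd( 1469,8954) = 1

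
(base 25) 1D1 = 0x3B7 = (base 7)2526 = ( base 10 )951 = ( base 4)32313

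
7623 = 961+6662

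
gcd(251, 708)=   1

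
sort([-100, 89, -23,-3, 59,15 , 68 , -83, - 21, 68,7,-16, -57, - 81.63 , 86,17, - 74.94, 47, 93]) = [ - 100, - 83, - 81.63,-74.94, - 57 , - 23, - 21, - 16, - 3,7, 15, 17, 47, 59, 68,68,86, 89, 93 ] 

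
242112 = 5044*48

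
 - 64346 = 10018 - 74364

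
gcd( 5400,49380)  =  60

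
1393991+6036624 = 7430615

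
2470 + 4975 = 7445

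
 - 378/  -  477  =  42/53 = 0.79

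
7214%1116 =518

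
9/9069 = 3/3023=0.00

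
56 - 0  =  56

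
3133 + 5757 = 8890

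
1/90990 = 1/90990 = 0.00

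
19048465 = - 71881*( - 265)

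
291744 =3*97248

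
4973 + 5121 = 10094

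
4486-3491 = 995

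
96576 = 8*12072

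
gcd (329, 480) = 1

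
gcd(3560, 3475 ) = 5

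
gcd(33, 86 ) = 1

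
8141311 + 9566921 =17708232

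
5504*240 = 1320960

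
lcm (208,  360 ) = 9360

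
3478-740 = 2738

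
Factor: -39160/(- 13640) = 89/31 = 31^( - 1)*89^1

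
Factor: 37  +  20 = 3^1*19^1 = 57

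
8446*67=565882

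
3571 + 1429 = 5000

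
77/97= 77/97 = 0.79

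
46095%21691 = 2713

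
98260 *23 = 2259980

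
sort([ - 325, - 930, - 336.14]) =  [ - 930 ,-336.14, - 325 ] 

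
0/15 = 0 = 0.00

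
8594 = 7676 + 918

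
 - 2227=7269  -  9496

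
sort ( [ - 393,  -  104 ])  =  [ - 393,-104 ] 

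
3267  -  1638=1629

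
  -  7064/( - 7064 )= 1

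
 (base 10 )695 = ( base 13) 416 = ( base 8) 1267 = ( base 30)n5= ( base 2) 1010110111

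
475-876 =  - 401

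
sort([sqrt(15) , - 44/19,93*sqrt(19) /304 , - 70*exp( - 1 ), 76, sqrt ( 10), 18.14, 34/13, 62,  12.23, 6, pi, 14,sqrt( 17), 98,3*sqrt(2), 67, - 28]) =[  -  28, - 70 * exp( - 1), - 44/19, 93*sqrt(19)/304,34/13, pi, sqrt(10) , sqrt (15),sqrt( 17),3*sqrt(2),6, 12.23, 14,18.14, 62, 67,76,98] 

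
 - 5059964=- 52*97307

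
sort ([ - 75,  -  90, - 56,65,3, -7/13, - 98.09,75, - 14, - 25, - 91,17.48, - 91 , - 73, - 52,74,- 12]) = [ - 98.09, - 91, -91, - 90, - 75,  -  73, - 56, -52, -25, - 14,-12, - 7/13,3  ,  17.48,65,74,75]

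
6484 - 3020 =3464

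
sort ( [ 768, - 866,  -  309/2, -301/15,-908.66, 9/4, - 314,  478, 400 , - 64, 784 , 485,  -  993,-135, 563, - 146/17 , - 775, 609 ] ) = [ - 993, - 908.66,-866, - 775, - 314, - 309/2,-135, - 64, - 301/15, - 146/17, 9/4,  400,478, 485  ,  563,609,768,784]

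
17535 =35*501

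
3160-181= 2979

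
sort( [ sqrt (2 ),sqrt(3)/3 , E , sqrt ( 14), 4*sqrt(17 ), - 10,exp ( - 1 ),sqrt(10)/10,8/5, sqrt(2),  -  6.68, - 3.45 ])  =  [ - 10, - 6.68,-3.45,sqrt(10) /10,exp ( - 1), sqrt (3 ) /3, sqrt(2),sqrt(2) , 8/5,E, sqrt( 14),4*sqrt(17)]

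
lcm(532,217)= 16492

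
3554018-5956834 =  - 2402816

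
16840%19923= 16840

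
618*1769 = 1093242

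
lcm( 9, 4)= 36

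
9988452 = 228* 43809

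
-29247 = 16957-46204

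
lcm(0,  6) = 0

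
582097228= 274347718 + 307749510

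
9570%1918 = 1898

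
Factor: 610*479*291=85027290  =  2^1*3^1 * 5^1*61^1 * 97^1*479^1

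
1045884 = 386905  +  658979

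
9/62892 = 1/6988 = 0.00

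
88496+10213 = 98709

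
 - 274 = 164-438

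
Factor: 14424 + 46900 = 61324 = 2^2*15331^1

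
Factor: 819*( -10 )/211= - 2^1*3^2*5^1*7^1*13^1*211^ ( - 1 )  =  - 8190/211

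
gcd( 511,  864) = 1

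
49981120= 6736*7420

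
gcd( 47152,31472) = 112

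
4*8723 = 34892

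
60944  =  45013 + 15931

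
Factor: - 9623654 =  - 2^1*1811^1*2657^1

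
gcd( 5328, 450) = 18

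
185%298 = 185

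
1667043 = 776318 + 890725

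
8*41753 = 334024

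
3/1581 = 1/527 = 0.00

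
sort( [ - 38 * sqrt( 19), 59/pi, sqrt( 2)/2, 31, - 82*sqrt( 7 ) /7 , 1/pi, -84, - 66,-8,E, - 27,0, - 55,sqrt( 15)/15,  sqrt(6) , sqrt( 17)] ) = [ - 38*sqrt(19 ),-84, - 66, - 55  , - 82*sqrt( 7)/7, - 27, - 8,0, sqrt( 15 )/15,1/pi , sqrt(2) /2, sqrt( 6),E, sqrt( 17 ), 59/pi,31]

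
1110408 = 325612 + 784796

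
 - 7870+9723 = 1853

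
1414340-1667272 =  - 252932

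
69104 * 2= 138208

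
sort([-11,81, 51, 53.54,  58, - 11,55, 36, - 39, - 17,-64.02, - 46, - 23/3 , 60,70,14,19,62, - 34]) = [ - 64.02 , - 46, - 39, - 34, - 17, - 11,-11, - 23/3, 14, 19,36,  51, 53.54, 55,  58, 60, 62, 70, 81]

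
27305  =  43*635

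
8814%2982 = 2850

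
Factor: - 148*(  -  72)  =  2^5*3^2*37^1 = 10656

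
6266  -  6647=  - 381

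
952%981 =952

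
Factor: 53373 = 3^1*17791^1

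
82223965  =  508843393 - 426619428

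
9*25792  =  232128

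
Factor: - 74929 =-74929^1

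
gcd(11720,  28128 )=2344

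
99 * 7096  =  702504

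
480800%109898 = 41208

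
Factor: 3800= 2^3*5^2*19^1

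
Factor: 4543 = 7^1*11^1*59^1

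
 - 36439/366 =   -  100  +  161/366 = - 99.56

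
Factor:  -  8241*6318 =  -2^1*3^6*13^1*41^1*67^1 =-  52066638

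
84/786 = 14/131 = 0.11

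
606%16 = 14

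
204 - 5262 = - 5058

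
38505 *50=1925250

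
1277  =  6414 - 5137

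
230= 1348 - 1118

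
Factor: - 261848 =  - 2^3*71^1*461^1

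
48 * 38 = 1824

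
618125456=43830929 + 574294527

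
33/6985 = 3/635 = 0.00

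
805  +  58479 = 59284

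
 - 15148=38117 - 53265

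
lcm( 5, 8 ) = 40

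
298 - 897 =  - 599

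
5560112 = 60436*92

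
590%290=10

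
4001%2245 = 1756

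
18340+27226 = 45566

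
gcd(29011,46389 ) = 1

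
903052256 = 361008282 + 542043974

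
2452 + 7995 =10447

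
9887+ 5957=15844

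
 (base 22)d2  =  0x120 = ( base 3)101200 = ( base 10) 288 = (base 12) 200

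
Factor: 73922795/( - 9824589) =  - 3^( - 2)*5^1 * 17^( - 1) * 41^1*157^( - 1 )*211^1 * 409^(-1 )*1709^1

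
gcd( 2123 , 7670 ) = 1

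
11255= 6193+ 5062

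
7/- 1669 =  - 7/1669 = - 0.00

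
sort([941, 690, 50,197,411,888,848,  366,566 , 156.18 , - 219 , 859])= [ -219,  50  ,  156.18, 197 , 366,411 , 566,690,848,859,888,941]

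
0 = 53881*0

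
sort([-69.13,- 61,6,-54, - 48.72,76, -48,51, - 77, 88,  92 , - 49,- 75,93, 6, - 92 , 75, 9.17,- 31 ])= [  -  92,  -  77, - 75, - 69.13, - 61, - 54, - 49, - 48.72, - 48, - 31, 6,6,9.17, 51, 75,76,88 , 92,93 ]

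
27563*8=220504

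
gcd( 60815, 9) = 1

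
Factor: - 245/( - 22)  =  2^( - 1) * 5^1 * 7^2*11^(-1)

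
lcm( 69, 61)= 4209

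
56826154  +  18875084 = 75701238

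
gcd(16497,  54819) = 9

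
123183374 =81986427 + 41196947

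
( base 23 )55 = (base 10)120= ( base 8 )170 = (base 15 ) 80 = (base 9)143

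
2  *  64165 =128330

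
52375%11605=5955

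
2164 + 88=2252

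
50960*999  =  50909040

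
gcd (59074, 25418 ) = 2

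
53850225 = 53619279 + 230946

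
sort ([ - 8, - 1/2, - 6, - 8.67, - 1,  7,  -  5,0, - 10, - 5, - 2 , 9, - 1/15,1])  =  [ - 10, - 8.67, - 8, - 6, - 5, - 5, - 2 , - 1 , - 1/2 , - 1/15 , 0, 1, 7,  9] 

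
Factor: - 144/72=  - 2^1=- 2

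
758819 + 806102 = 1564921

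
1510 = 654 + 856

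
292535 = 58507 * 5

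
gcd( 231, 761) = 1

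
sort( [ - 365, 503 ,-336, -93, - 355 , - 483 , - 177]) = [ - 483,-365, - 355,  -  336,  -  177, - 93,503]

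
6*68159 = 408954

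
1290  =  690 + 600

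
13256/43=308  +  12/43 = 308.28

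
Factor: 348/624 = 2^( - 2)*13^( - 1)*29^1 = 29/52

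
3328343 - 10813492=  - 7485149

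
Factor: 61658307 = 3^3*491^1*4651^1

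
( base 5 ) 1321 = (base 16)D3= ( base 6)551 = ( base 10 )211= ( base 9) 254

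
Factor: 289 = 17^2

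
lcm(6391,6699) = 556017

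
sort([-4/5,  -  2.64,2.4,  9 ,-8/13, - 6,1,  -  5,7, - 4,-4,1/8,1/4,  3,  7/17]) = [ - 6, - 5, - 4,-4, - 2.64 ,-4/5, - 8/13, 1/8,1/4,7/17,1,  2.4 , 3, 7,  9 ]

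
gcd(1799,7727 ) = 1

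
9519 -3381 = 6138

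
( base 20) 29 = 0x31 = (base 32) 1h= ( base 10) 49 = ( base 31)1I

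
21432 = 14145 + 7287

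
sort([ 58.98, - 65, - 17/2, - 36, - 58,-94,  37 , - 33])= [ - 94,  -  65, - 58, -36,  -  33, - 17/2, 37, 58.98]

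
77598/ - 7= -11086 + 4/7 =- 11085.43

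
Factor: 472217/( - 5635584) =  - 2^( - 9 )*3^( - 2 )*571^1*827^1*1223^( - 1)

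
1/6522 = 1/6522 = 0.00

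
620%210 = 200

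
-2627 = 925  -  3552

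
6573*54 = 354942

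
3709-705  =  3004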